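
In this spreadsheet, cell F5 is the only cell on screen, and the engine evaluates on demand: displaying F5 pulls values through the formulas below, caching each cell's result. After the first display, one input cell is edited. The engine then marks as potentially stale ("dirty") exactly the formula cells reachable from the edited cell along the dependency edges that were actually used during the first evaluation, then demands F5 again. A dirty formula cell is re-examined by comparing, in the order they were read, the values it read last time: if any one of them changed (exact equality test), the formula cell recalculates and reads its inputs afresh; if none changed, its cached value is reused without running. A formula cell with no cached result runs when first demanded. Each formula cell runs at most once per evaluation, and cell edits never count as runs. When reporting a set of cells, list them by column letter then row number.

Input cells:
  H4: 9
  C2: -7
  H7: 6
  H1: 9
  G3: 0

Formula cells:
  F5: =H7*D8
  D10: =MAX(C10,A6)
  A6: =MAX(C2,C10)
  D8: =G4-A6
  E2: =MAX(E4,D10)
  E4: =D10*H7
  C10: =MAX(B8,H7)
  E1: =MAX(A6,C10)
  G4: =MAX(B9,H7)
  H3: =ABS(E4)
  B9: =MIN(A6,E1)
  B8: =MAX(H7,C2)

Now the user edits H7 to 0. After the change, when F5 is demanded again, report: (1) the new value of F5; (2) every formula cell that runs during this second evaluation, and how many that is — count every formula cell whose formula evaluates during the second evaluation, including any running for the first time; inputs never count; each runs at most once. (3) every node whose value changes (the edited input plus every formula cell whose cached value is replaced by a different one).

F5 now evaluates to 0.
Run set: A6, B8, B9, C10, D8, E1, F5, G4 (8 run).
Changed values: A6, B8, B9, C10, E1, G4, H7.

Initial pass — values computed on the first demand:
  B8 = MAX(6, -7) = 6
  C10 = MAX(6, 6) = 6
  A6 = MAX(-7, 6) = 6
  E1 = MAX(6, 6) = 6
  B9 = MIN(6, 6) = 6
  G4 = MAX(6, 6) = 6
  D8 = 6 - 6 = 0
  F5 = 6 * 0 = 0

Second demand — change propagation:
  B8: re-runs because H7 6->0; new result 0.
  C10: re-runs because B8 6->0; H7 6->0; new result 0.
  A6: re-runs because C10 6->0; new result 0.
  E1: re-runs because A6 6->0; C10 6->0; new result 0.
  B9: re-runs because A6 6->0; E1 6->0; new result 0.
  G4: re-runs because B9 6->0; H7 6->0; new result 0.
  D8: re-runs because G4 6->0; A6 6->0; new result 0 (unchanged).
  F5: re-runs because H7 6->0; new result 0 (unchanged).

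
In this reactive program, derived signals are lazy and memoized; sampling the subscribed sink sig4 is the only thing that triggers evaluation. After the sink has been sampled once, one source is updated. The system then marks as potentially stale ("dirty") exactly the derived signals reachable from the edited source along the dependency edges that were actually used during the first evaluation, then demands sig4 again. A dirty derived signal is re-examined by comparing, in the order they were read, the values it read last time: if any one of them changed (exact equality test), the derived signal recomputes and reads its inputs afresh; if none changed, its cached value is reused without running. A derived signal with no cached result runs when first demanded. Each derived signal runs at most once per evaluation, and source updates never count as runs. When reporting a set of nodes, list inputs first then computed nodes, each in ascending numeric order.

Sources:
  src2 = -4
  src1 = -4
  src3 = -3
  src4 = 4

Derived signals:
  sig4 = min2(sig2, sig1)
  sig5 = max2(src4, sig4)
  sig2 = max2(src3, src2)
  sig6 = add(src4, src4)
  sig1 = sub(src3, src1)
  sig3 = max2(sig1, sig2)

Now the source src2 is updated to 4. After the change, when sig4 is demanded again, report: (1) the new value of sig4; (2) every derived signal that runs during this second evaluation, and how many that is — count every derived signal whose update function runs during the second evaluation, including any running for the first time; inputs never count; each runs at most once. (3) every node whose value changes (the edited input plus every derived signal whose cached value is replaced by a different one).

Demanding sig4 again yields 1.
2 derived signals run: sig2, sig4.
The nodes whose values change: src2, sig2, sig4.

First demand of the output computes:
  sig1 = sub(-3, -4) = 1
  sig2 = max2(-3, -4) = -3
  sig4 = min2(-3, 1) = -3

After the edit, cleaning proceeds:
  sig2: a read changed (src2 -4->4) — executes, giving 4.
  sig4: a read changed (sig2 -3->4) — executes, giving 1.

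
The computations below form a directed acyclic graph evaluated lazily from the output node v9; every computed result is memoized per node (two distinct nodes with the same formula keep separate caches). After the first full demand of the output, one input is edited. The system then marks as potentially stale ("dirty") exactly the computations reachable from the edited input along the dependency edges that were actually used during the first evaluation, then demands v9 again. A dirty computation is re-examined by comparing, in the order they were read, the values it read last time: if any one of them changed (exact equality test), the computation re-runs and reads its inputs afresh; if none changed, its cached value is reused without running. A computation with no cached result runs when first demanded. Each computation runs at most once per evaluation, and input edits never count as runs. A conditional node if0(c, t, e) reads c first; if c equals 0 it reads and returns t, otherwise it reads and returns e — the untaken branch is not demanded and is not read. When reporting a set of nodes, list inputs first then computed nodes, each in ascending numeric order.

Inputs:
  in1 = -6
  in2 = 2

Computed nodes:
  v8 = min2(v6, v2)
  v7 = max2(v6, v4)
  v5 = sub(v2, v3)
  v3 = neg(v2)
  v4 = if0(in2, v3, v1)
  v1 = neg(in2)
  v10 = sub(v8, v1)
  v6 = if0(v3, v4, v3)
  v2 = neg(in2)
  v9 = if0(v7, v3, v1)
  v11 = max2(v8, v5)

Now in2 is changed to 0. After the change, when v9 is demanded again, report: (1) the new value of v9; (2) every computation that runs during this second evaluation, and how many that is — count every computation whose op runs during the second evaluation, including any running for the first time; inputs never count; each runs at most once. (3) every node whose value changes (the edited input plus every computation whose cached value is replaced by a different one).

Demanding v9 again yields 0.
6 computations run: v2, v3, v4, v6, v7, v9.
The nodes whose values change: in2, v2, v3, v4, v6, v7, v9.
Note the branch switch — demand abandons v1, which is never re-examined.

First demand of the output computes:
  v1 = neg(2) = -2
  v2 = neg(2) = -2
  v3 = neg(-2) = 2
  v4 = if0(in2=2 -> else branch v1) = -2
  v6 = if0(v3=2 -> else branch v3) = 2
  v7 = max2(2, -2) = 2
  v9 = if0(v7=2 -> else branch v1) = -2

After the edit, cleaning proceeds:
  v1: stays stale; no demand reaches it after the flip.
  v2: a read changed (in2 2->0) — executes, giving 0.
  v3: a read changed (v2 -2->0) — executes, giving 0.
  v4: a read changed (in2 2->0) — executes, giving 0.
  v6: a read changed (v3 2->0; v3 2->0) — executes, giving 0.
  v7: a read changed (v6 2->0; v4 -2->0) — executes, giving 0.
  v9: a read changed (v7 2->0) — executes, giving 0.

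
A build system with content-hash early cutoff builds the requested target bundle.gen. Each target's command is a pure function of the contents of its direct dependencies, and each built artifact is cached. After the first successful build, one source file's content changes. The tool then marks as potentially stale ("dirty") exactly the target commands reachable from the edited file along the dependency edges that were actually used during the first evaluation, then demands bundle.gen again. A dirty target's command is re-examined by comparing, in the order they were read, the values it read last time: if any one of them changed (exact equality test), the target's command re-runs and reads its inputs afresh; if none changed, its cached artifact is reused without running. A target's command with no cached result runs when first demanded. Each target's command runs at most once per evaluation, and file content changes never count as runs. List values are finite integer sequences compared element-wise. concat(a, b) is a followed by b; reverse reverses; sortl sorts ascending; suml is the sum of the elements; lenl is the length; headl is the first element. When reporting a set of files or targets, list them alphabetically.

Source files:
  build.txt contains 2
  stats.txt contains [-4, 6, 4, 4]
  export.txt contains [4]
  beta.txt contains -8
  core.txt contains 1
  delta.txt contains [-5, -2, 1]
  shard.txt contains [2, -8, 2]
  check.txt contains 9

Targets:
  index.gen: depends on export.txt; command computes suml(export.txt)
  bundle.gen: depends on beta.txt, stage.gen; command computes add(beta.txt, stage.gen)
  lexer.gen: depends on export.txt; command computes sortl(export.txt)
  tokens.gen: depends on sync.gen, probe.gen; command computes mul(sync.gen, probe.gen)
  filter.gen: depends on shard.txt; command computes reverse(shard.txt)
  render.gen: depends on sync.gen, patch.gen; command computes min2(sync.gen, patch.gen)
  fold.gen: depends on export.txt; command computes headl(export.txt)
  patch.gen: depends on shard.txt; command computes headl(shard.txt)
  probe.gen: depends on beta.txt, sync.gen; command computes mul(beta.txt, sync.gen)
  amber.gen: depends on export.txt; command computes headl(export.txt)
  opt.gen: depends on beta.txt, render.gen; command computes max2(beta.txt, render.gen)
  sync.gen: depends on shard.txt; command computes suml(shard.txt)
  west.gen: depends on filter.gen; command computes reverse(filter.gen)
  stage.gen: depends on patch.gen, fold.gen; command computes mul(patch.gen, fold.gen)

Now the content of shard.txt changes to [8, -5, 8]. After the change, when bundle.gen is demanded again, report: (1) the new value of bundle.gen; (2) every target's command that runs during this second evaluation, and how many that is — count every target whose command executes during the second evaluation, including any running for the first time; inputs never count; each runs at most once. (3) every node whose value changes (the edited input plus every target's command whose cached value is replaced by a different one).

First evaluation (everything demanded from the output):
  fold.gen = headl([4]) = 4
  patch.gen = headl([2, -8, 2]) = 2
  stage.gen = mul(2, 4) = 8
  bundle.gen = add(-8, 8) = 0

Propagation after the edit:
  patch.gen: runs — shard.txt [2, -8, 2]->[8, -5, 8]; result 8.
  stage.gen: runs — patch.gen 2->8; result 32.
  bundle.gen: runs — stage.gen 8->32; result 24.

New value of bundle.gen: 24.
Target commands that run: bundle.gen, patch.gen, stage.gen — 3 in total.
Values that change: bundle.gen, patch.gen, shard.txt, stage.gen.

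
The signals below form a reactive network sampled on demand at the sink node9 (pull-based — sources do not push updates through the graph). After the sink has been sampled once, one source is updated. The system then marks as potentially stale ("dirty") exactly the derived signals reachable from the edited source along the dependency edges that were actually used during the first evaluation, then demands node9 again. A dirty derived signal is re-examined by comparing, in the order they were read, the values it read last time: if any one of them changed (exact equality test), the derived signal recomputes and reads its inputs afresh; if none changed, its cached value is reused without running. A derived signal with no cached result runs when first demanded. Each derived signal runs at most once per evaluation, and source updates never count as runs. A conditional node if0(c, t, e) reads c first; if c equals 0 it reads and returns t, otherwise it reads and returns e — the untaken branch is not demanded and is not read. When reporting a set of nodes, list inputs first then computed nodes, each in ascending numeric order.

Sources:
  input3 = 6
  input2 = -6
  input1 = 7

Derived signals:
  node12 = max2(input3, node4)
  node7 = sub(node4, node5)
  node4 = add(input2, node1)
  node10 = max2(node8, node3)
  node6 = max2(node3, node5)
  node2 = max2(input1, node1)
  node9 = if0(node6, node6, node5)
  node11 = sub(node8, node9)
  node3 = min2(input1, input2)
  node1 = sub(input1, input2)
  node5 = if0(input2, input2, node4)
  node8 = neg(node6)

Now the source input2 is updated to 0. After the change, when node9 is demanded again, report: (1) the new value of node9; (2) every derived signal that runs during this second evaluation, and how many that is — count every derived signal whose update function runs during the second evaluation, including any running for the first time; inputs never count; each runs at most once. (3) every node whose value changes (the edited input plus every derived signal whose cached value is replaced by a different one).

node9 now evaluates to 0.
Run set: node3, node5, node6, node9 (4 run).
Changed values: input2, node3, node5, node6, node9.
The important point: the flipped condition redirects demand; node1, node4 are left stale, never re-checked.

Initial pass — values computed on the first demand:
  node1 = sub(7, -6) = 13
  node3 = min2(7, -6) = -6
  node4 = add(-6, 13) = 7
  node5 = if0(input2=-6 -> else branch node4) = 7
  node6 = max2(-6, 7) = 7
  node9 = if0(node6=7 -> else branch node5) = 7

Second demand — change propagation:
  node1: dirty yet unreached — the second evaluation never asks for it.
  node3: re-runs because input2 -6->0; new result 0.
  node4: dirty yet unreached — the second evaluation never asks for it.
  node5: re-runs because input2 -6->0; new result 0.
  node6: re-runs because node3 -6->0; node5 7->0; new result 0.
  node9: re-runs because node6 7->0; node5 7->0; new result 0.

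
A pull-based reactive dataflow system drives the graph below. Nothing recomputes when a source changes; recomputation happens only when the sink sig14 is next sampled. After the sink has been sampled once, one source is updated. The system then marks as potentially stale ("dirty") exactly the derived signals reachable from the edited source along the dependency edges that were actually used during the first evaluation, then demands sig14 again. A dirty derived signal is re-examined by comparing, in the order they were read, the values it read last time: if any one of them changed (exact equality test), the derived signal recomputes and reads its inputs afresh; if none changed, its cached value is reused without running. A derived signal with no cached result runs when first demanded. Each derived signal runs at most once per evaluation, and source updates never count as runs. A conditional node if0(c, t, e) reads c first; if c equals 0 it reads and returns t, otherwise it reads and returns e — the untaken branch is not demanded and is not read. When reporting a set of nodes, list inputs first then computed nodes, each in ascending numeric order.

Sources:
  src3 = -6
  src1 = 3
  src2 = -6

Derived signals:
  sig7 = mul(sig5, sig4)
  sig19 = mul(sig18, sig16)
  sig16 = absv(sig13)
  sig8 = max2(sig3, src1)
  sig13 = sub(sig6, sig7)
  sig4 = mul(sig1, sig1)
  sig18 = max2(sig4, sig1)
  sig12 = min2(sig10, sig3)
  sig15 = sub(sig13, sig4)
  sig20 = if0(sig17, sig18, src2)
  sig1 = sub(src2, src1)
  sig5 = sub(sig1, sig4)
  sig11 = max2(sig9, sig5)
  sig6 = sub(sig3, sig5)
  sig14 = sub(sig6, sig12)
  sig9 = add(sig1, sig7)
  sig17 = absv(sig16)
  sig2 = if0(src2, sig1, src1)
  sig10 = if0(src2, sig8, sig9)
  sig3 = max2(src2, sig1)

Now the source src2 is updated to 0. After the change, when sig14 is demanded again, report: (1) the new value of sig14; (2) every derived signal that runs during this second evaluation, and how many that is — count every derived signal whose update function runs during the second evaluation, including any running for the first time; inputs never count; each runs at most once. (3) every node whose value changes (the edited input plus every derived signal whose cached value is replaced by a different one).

First evaluation (everything demanded from the output):
  sig1 = sub(-6, 3) = -9
  sig3 = max2(-6, -9) = -6
  sig4 = mul(-9, -9) = 81
  sig5 = sub(-9, 81) = -90
  sig6 = sub(-6, -90) = 84
  sig7 = mul(-90, 81) = -7290
  sig9 = add(-9, -7290) = -7299
  sig10 = if0(src2=-6 -> else branch sig9) = -7299
  sig12 = min2(-7299, -6) = -7299
  sig14 = sub(84, -7299) = 7383

Propagation after the edit:
  sig1: runs — src2 -6->0; result -3.
  sig3: runs — src2 -6->0; sig1 -9->-3; result 0.
  sig4: runs — sig1 -9->-3; sig1 -9->-3; result 9.
  sig5: runs — sig1 -9->-3; sig4 81->9; result -12.
  sig6: runs — sig3 -6->0; sig5 -90->-12; result 12.
  sig7: marked dirty but never re-examined — demand shifted away from it.
  sig8: demanded for the first time — runs, produces 3.
  sig9: marked dirty but never re-examined — demand shifted away from it.
  sig10: runs — src2 -6->0; result 3.
  sig12: runs — sig10 -7299->3; sig3 -6->0; result 0.
  sig14: runs — sig6 84->12; sig12 -7299->0; result 12.

Key observation: a condition flipped, so demand moved to the other branch — sig7, sig9 are never re-examined.

New value of sig14: 12.
Derived signals that run: sig1, sig3, sig4, sig5, sig6, sig8, sig10, sig12, sig14 — 9 in total.
Values that change: src2, sig1, sig3, sig4, sig5, sig6, sig10, sig12, sig14.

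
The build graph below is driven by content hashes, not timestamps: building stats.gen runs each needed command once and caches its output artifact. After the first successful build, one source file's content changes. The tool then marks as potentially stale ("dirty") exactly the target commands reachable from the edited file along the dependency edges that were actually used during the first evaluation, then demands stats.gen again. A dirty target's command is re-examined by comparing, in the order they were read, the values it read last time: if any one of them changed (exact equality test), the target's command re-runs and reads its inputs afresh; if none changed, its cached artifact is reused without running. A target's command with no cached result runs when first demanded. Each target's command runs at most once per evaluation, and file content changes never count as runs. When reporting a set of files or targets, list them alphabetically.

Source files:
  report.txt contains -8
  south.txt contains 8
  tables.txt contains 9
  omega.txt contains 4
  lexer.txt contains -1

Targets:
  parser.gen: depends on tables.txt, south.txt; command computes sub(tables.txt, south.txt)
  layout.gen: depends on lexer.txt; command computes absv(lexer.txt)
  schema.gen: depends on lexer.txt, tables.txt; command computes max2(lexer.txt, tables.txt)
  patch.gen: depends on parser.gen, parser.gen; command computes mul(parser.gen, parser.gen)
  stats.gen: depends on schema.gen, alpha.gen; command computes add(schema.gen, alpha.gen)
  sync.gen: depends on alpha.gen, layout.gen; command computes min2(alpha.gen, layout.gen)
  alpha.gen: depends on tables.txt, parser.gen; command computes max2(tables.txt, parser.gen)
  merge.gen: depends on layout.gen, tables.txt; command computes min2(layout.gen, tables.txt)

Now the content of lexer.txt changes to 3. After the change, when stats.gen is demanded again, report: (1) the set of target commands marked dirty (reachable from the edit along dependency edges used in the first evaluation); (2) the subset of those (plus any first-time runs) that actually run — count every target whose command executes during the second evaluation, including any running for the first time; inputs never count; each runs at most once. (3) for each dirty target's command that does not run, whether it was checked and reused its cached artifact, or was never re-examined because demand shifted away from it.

Dirty set: schema.gen, stats.gen.
Run set: schema.gen (1 run).
Re-examined without running (cache reused): stats.gen.
The important point: schema.gen recomputes to an identical value, and the output ends up unchanged.

Initial pass — values computed on the first demand:
  parser.gen = sub(9, 8) = 1
  alpha.gen = max2(9, 1) = 9
  schema.gen = max2(-1, 9) = 9
  stats.gen = add(9, 9) = 18

Second demand — change propagation:
  schema.gen: re-runs because lexer.txt -1->3; new result 9 (unchanged).
  stats.gen: re-examined; everything it read last time is the same (schema.gen unchanged, alpha.gen unchanged) — cache 18 kept, no run.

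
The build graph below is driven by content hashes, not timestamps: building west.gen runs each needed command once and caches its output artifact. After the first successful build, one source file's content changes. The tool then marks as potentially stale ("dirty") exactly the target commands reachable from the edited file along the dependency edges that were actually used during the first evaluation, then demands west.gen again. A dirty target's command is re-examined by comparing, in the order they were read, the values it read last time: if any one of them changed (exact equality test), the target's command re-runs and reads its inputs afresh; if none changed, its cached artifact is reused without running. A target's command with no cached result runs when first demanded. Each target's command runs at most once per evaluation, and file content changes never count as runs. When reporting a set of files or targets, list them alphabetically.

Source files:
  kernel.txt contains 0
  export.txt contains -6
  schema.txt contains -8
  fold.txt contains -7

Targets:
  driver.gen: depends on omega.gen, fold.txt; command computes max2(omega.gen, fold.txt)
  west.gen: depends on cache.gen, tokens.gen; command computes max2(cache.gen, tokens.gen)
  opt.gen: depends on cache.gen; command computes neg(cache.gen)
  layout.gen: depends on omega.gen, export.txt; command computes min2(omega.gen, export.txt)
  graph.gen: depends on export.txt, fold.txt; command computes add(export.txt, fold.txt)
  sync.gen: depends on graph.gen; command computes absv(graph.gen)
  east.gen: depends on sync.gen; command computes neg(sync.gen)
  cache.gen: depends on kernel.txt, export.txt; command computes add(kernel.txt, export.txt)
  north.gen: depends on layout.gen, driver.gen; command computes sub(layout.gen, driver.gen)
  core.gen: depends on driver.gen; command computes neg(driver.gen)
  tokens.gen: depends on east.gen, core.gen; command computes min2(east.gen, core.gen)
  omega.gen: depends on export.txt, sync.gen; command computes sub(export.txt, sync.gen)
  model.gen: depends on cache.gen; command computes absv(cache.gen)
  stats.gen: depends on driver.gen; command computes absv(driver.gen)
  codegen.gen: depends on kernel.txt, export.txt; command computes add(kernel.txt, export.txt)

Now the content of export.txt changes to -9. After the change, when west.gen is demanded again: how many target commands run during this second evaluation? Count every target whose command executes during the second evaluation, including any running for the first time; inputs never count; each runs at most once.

Initial pass — values computed on the first demand:
  cache.gen = add(0, -6) = -6
  graph.gen = add(-6, -7) = -13
  sync.gen = absv(-13) = 13
  east.gen = neg(13) = -13
  omega.gen = sub(-6, 13) = -19
  driver.gen = max2(-19, -7) = -7
  core.gen = neg(-7) = 7
  tokens.gen = min2(-13, 7) = -13
  west.gen = max2(-6, -13) = -6

Second demand — change propagation:
  cache.gen: re-runs because export.txt -6->-9; new result -9.
  graph.gen: re-runs because export.txt -6->-9; new result -16.
  sync.gen: re-runs because graph.gen -13->-16; new result 16.
  east.gen: re-runs because sync.gen 13->16; new result -16.
  omega.gen: re-runs because export.txt -6->-9; sync.gen 13->16; new result -25.
  driver.gen: re-runs because omega.gen -19->-25; new result -7 (unchanged).
  core.gen: re-examined; everything it read last time is the same (driver.gen unchanged) — cache 7 kept, no run.
  tokens.gen: re-runs because east.gen -13->-16; new result -16.
  west.gen: re-runs because cache.gen -6->-9; tokens.gen -13->-16; new result -9.

The important point: at core.gen every value read last time is unchanged, so the dirty flag clears without a run.

Run set: cache.gen, driver.gen, east.gen, graph.gen, omega.gen, sync.gen, tokens.gen, west.gen (8 run).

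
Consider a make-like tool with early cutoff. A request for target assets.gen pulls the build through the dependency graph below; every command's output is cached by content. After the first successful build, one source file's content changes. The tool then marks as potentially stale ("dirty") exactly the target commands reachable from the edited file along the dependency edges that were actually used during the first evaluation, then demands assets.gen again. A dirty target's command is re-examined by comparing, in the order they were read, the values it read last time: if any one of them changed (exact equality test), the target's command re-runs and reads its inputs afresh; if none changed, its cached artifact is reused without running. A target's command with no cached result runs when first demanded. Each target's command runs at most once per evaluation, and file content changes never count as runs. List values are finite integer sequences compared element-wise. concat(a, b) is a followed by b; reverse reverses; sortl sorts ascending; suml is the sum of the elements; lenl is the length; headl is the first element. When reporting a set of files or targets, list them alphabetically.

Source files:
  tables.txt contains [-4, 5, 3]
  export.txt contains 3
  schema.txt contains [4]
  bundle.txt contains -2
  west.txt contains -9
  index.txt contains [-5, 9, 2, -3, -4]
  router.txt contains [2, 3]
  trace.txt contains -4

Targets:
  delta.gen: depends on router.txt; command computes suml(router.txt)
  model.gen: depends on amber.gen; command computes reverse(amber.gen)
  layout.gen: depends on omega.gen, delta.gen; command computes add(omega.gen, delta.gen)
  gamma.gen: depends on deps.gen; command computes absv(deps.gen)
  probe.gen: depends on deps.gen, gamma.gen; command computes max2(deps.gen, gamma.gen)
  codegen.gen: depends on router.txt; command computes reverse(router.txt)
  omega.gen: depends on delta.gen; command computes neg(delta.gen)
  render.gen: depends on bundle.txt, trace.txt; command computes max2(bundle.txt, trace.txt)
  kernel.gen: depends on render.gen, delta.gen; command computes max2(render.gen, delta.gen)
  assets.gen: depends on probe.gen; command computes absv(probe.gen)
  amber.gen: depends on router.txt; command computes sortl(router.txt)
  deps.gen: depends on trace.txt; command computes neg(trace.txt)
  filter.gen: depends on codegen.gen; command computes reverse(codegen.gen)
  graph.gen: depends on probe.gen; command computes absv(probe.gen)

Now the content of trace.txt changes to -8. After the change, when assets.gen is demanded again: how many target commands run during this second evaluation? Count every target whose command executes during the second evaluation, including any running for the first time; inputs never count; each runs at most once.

4 target commands run: assets.gen, deps.gen, gamma.gen, probe.gen.

First demand of the output computes:
  deps.gen = neg(-4) = 4
  gamma.gen = absv(4) = 4
  probe.gen = max2(4, 4) = 4
  assets.gen = absv(4) = 4

After the edit, cleaning proceeds:
  deps.gen: a read changed (trace.txt -4->-8) — executes, giving 8.
  gamma.gen: a read changed (deps.gen 4->8) — executes, giving 8.
  probe.gen: a read changed (deps.gen 4->8; gamma.gen 4->8) — executes, giving 8.
  assets.gen: a read changed (probe.gen 4->8) — executes, giving 8.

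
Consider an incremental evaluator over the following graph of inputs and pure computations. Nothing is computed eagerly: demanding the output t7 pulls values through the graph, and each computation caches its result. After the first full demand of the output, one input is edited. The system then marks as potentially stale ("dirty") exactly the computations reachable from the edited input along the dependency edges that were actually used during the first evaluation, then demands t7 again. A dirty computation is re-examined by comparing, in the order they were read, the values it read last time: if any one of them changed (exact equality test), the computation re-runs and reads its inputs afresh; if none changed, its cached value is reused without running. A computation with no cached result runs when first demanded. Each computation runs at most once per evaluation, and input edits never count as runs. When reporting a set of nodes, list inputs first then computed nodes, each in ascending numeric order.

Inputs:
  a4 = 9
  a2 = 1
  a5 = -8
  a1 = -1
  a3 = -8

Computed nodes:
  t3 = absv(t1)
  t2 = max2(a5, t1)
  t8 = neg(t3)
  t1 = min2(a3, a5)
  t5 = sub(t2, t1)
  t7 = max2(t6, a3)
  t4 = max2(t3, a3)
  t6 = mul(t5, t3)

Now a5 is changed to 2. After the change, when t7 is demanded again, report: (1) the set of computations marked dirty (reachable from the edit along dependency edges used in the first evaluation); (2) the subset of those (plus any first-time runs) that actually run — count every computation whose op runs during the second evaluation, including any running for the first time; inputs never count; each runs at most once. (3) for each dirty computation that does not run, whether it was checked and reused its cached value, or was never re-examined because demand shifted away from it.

Dirty set: t1, t2, t3, t5, t6, t7.
Run set: t1, t2, t5, t6, t7 (5 run).
Re-examined without running (cache reused): t3.
The important point: at t3 every value read last time is unchanged, so the dirty flag clears without a run.

Initial pass — values computed on the first demand:
  t1 = min2(-8, -8) = -8
  t2 = max2(-8, -8) = -8
  t3 = absv(-8) = 8
  t5 = sub(-8, -8) = 0
  t6 = mul(0, 8) = 0
  t7 = max2(0, -8) = 0

Second demand — change propagation:
  t1: re-runs because a5 -8->2; new result -8 (unchanged).
  t2: re-runs because a5 -8->2; new result 2.
  t3: re-examined; everything it read last time is the same (t1 unchanged) — cache 8 kept, no run.
  t5: re-runs because t2 -8->2; new result 10.
  t6: re-runs because t5 0->10; new result 80.
  t7: re-runs because t6 0->80; new result 80.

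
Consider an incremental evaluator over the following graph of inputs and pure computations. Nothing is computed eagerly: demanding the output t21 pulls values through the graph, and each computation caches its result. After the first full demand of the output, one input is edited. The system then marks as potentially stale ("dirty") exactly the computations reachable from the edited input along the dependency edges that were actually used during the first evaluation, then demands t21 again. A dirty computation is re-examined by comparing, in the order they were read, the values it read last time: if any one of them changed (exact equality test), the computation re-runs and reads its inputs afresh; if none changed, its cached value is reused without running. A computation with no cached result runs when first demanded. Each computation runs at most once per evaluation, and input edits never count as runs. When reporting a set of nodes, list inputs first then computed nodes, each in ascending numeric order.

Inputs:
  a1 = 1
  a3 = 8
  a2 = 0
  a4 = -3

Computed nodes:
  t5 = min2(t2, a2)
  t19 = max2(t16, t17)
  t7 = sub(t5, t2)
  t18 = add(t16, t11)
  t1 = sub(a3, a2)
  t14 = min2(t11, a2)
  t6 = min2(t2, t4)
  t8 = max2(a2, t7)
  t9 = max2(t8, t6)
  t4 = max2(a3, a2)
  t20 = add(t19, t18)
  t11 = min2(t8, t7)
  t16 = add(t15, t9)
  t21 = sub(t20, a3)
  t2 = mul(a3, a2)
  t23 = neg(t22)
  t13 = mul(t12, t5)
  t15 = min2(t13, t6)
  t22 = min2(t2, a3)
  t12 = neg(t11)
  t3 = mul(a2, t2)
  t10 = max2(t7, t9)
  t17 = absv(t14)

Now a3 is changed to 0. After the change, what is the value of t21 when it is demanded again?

t21 now evaluates to 0.
The important point: at t5 every value read last time is unchanged, so the dirty flag clears without a run.

Initial pass — values computed on the first demand:
  t2 = mul(8, 0) = 0
  t4 = max2(8, 0) = 8
  t5 = min2(0, 0) = 0
  t6 = min2(0, 8) = 0
  t7 = sub(0, 0) = 0
  t8 = max2(0, 0) = 0
  t9 = max2(0, 0) = 0
  t11 = min2(0, 0) = 0
  t12 = neg(0) = 0
  t13 = mul(0, 0) = 0
  t14 = min2(0, 0) = 0
  t15 = min2(0, 0) = 0
  t16 = add(0, 0) = 0
  t17 = absv(0) = 0
  t18 = add(0, 0) = 0
  t19 = max2(0, 0) = 0
  t20 = add(0, 0) = 0
  t21 = sub(0, 8) = -8

Second demand — change propagation:
  t2: re-runs because a3 8->0; new result 0 (unchanged).
  t4: re-runs because a3 8->0; new result 0.
  t5: re-examined; everything it read last time is the same (t2 unchanged, a2 unchanged) — cache 0 kept, no run.
  t6: re-runs because t4 8->0; new result 0 (unchanged).
  t7: re-examined; everything it read last time is the same (t5 unchanged, t2 unchanged) — cache 0 kept, no run.
  t8: re-examined; everything it read last time is the same (a2 unchanged, t7 unchanged) — cache 0 kept, no run.
  t9: re-examined; everything it read last time is the same (t8 unchanged, t6 unchanged) — cache 0 kept, no run.
  t11: re-examined; everything it read last time is the same (t8 unchanged, t7 unchanged) — cache 0 kept, no run.
  t12: re-examined; everything it read last time is the same (t11 unchanged) — cache 0 kept, no run.
  t13: re-examined; everything it read last time is the same (t12 unchanged, t5 unchanged) — cache 0 kept, no run.
  t14: re-examined; everything it read last time is the same (t11 unchanged, a2 unchanged) — cache 0 kept, no run.
  t15: re-examined; everything it read last time is the same (t13 unchanged, t6 unchanged) — cache 0 kept, no run.
  t16: re-examined; everything it read last time is the same (t15 unchanged, t9 unchanged) — cache 0 kept, no run.
  t17: re-examined; everything it read last time is the same (t14 unchanged) — cache 0 kept, no run.
  t18: re-examined; everything it read last time is the same (t16 unchanged, t11 unchanged) — cache 0 kept, no run.
  t19: re-examined; everything it read last time is the same (t16 unchanged, t17 unchanged) — cache 0 kept, no run.
  t20: re-examined; everything it read last time is the same (t19 unchanged, t18 unchanged) — cache 0 kept, no run.
  t21: re-runs because a3 8->0; new result 0.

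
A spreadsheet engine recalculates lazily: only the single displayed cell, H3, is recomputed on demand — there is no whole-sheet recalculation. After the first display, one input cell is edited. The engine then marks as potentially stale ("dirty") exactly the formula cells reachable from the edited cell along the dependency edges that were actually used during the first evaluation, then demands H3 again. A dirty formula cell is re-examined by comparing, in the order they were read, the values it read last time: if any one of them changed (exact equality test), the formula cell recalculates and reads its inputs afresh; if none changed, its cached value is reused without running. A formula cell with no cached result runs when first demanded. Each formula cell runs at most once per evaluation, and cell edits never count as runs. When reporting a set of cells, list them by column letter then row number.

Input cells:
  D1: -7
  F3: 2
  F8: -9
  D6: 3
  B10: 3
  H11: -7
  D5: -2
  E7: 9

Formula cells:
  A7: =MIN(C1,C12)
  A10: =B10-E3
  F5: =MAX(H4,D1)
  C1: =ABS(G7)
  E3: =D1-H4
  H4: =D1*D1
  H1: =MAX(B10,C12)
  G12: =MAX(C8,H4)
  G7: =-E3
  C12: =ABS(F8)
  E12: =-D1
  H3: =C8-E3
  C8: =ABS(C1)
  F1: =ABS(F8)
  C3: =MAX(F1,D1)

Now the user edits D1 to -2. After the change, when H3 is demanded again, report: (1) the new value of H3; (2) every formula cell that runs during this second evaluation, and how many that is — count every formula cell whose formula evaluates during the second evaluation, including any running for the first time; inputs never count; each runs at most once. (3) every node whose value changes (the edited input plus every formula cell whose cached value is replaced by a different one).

First evaluation (everything demanded from the output):
  H4 = -7 * -7 = 49
  E3 = -7 - 49 = -56
  G7 = -(-56) = 56
  C1 = ABS(56) = 56
  C8 = ABS(56) = 56
  H3 = 56 - -56 = 112

Propagation after the edit:
  H4: runs — D1 -7->-2; D1 -7->-2; result 4.
  E3: runs — D1 -7->-2; H4 49->4; result -6.
  G7: runs — E3 -56->-6; result 6.
  C1: runs — G7 56->6; result 6.
  C8: runs — C1 56->6; result 6.
  H3: runs — C8 56->6; E3 -56->-6; result 12.

New value of H3: 12.
Formula cells that run: C1, C8, E3, G7, H3, H4 — 6 in total.
Values that change: C1, C8, D1, E3, G7, H3, H4.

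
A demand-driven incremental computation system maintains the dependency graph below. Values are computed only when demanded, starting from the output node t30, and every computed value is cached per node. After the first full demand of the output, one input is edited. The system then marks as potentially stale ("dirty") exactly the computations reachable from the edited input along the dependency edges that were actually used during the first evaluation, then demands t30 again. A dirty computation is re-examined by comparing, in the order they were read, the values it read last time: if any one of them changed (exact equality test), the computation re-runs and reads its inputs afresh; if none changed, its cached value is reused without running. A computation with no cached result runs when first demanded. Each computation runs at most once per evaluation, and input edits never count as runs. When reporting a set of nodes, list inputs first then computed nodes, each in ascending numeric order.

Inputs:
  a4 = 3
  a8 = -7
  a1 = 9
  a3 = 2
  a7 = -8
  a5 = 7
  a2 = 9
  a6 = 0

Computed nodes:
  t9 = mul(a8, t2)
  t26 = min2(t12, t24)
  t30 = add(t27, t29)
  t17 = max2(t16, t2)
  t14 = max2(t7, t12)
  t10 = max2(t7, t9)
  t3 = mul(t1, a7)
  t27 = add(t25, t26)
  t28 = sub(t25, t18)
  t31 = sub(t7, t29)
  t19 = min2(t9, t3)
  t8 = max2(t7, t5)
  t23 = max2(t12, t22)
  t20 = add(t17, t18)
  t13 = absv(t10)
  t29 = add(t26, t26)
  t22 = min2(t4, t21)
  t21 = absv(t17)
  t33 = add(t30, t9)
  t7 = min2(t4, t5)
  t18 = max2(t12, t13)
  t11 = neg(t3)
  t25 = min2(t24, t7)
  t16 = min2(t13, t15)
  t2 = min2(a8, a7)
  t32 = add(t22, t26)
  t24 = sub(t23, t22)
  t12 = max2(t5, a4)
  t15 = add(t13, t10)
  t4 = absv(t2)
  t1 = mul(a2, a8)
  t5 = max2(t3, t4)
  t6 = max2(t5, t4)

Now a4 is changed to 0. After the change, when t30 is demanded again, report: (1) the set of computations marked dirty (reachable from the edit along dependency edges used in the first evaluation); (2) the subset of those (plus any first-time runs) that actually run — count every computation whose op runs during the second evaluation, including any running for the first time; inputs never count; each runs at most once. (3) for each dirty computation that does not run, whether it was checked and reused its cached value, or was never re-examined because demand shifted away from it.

First evaluation (everything demanded from the output):
  t1 = mul(9, -7) = -63
  t2 = min2(-7, -8) = -8
  t3 = mul(-63, -8) = 504
  t4 = absv(-8) = 8
  t5 = max2(504, 8) = 504
  t7 = min2(8, 504) = 8
  t9 = mul(-7, -8) = 56
  t10 = max2(8, 56) = 56
  t12 = max2(504, 3) = 504
  t13 = absv(56) = 56
  t15 = add(56, 56) = 112
  t16 = min2(56, 112) = 56
  t17 = max2(56, -8) = 56
  t21 = absv(56) = 56
  t22 = min2(8, 56) = 8
  t23 = max2(504, 8) = 504
  t24 = sub(504, 8) = 496
  t25 = min2(496, 8) = 8
  t26 = min2(504, 496) = 496
  t27 = add(8, 496) = 504
  t29 = add(496, 496) = 992
  t30 = add(504, 992) = 1496

Propagation after the edit:
  t12: runs — a4 3->0; result 504 (same value as before).
  t23: checked — values it read are unchanged (t12 unchanged, t22 unchanged); reused cached 504 without running.
  t24: checked — values it read are unchanged (t23 unchanged, t22 unchanged); reused cached 496 without running.
  t25: checked — values it read are unchanged (t24 unchanged, t7 unchanged); reused cached 8 without running.
  t26: checked — values it read are unchanged (t12 unchanged, t24 unchanged); reused cached 496 without running.
  t27: checked — values it read are unchanged (t25 unchanged, t26 unchanged); reused cached 504 without running.
  t29: checked — values it read are unchanged (t26 unchanged, t26 unchanged); reused cached 992 without running.
  t30: checked — values it read are unchanged (t27 unchanged, t29 unchanged); reused cached 1496 without running.

Key observation: the change is absorbed at t12 — it re-runs but produces the same value, and the output's value is unchanged.

Marked dirty: t12, t23, t24, t25, t26, t27, t29, t30.
Computations that run: t12 — 1 in total.
Checked but reused from cache: t23, t24, t25, t26, t27, t29, t30.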